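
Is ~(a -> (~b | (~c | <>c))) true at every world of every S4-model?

Tableau for the negation a -> (~b | (~c | <>c)):
1. a -> (~b | (~c | <>c)), 0
2. ~b | (~c | <>c), 0
3. ~c | <>c, 0
4. <>c, 0
5. c, 1
Accessibility: 0R0, 0R1, 1R1
The negation has an open branch (countermodel exists).

Invalid (countermodel exists)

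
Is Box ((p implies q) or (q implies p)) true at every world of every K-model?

Tableau for the negation not Box ((p implies q) or (q implies p)):
1. not Box ((p implies q) or (q implies p)), w0
2. not ((p implies q) or (q implies p)), w1   [neg-Box-rule on 1: fresh world w1, w0Rw1]
3. not (p implies q), w1   [neg-or-rule on 2]
4. not (q implies p), w1   [neg-or-rule on 2]
5. p, w1   [neg-implies-rule on 3]
6. not q, w1   [neg-implies-rule on 3]
7. q, w1   [neg-implies-rule on 4]
8. not p, w1   [neg-implies-rule on 4]
Accessibility: w0Rw1
Branch closes: q and not q both at w1.
All branches of the negation close; one closing branch shown above.

Valid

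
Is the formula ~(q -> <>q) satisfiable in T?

1. ~(q -> <>q), w0
2. q, w0
3. ~<>q, w0
4. ~q, w0
Accessibility: w0Rw0
Branch closes: q and ~q both at w0.
Every branch closes; the branch above is one of them.

No, unsatisfiable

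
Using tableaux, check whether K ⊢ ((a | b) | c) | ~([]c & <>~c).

Tableau for the negation ~(((a | b) | c) | ~([]c & <>~c)):
1. ~(((a | b) | c) | ~([]c & <>~c)), w0
2. ~((a | b) | c), w0
3. []c & <>~c, w0
4. ~(a | b), w0
5. ~c, w0
6. []c, w0
7. <>~c, w0
8. ~a, w0
9. ~b, w0
10. ~c, w1
11. c, w1
Accessibility: w0Rw1
Branch closes: c and ~c both at w1.
Every branch of the negation's tableau closes; the branch above is one of them.

Yes, valid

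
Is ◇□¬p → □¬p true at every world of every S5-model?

Tableau for the negation ¬(◇□¬p → □¬p):
1. ¬(◇□¬p → □¬p), w0
2. ◇□¬p, w0
3. ¬□¬p, w0
4. □¬p, w1
5. ¬p, w0
6. ¬p, w1
7. p, w2
8. ¬p, w2
Accessibility: w0Rw0, w0Rw1, w0Rw2, w1Rw0, w1Rw1, w1Rw2, w2Rw0, w2Rw1, w2Rw2
Branch closes: p and ¬p both at w2.
Every branch of the negation's tableau closes; the branch above is one of them.

Valid in S5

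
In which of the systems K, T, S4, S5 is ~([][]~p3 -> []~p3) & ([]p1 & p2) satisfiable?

T-tableau for the formula:
1. ~([][]~p3 -> []~p3) & ([]p1 & p2), u
2. ~([][]~p3 -> []~p3), u   [&-rule on 1]
3. []p1 & p2, u   [&-rule on 1]
4. [][]~p3, u   [~->-rule on 2]
5. ~[]~p3, u   [~->-rule on 2]
6. []p1, u   [&-rule on 3]
7. p2, u   [&-rule on 3]
8. []~p3, u   [[]-rule on 4 via uRu]
9. p1, u   [[]-rule on 6 via uRu]
10. ~p3, u   [[]-rule on 8 via uRu]
11. p3, v   [~[]-rule on 5: fresh world v, uRv]
12. []~p3, v   [[]-rule on 4 via uRv]
13. p1, v   [[]-rule on 6 via uRv]
14. ~p3, v   [[]-rule on 8 via uRv]
Accessibility: uRu, uRv, vRv
Branch closes: p3 and ~p3 both at v.
Every branch closes (one shown): unsatisfiable in T, hence also in S4, S5 (every S4/S5-frame is a T-frame).
K-tableau for the formula:
1. ~([][]~p3 -> []~p3) & ([]p1 & p2), u
2. ~([][]~p3 -> []~p3), u   [&-rule on 1]
3. []p1 & p2, u   [&-rule on 1]
4. [][]~p3, u   [~->-rule on 2]
5. ~[]~p3, u   [~->-rule on 2]
6. []p1, u   [&-rule on 3]
7. p2, u   [&-rule on 3]
8. p3, v   [~[]-rule on 5: fresh world v, uRv]
9. []~p3, v   [[]-rule on 4 via uRv]
10. p1, v   [[]-rule on 6 via uRv]
Accessibility: uRv
Complete open branch: satisfiable in K.

K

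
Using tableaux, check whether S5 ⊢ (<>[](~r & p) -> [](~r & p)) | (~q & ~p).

Tableau for the negation ~((<>[](~r & p) -> [](~r & p)) | (~q & ~p)):
1. ~((<>[](~r & p) -> [](~r & p)) | (~q & ~p)), u
2. ~(<>[](~r & p) -> [](~r & p)), u   [~|-rule on 1]
3. ~(~q & ~p), u   [~|-rule on 1]
4. <>[](~r & p), u   [~->-rule on 2]
5. ~[](~r & p), u   [~->-rule on 2]
6. p, u   [~&-rule on 3 (branches; this branch)]
7. [](~r & p), v   [<>-rule on 4: fresh world v, uRv]
8. ~r & p, u   [[]-rule on 7 via vRu]
9. ~r, u   [&-rule on 8]
10. ~r & p, v   [[]-rule on 7 via vRv]
11. ~r, v   [&-rule on 10]
12. p, v   [&-rule on 10]
13. ~(~r & p), w   [~[]-rule on 5: fresh world w, uRw]
14. ~r & p, w   [[]-rule on 7 via vRw]
15. ~r, w   [&-rule on 14]
16. p, w   [&-rule on 14]
17. ~p, w   [~&-rule on 13 (branches; this branch)]
Accessibility: uRu, uRv, uRw, vRu, vRv, vRw, wRu, wRv, wRw
Branch closes: p and ~p both at w.
Every branch of the negation's tableau closes; the branch above is one of them.

Valid in S5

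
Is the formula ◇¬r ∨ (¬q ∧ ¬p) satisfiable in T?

Satisfiable

1. ◇¬r ∨ (¬q ∧ ¬p), u
2. ¬q ∧ ¬p, u   [∨-rule on 1 (branches; this branch)]
3. ¬q, u   [∧-rule on 2]
4. ¬p, u   [∧-rule on 2]
Accessibility: uRu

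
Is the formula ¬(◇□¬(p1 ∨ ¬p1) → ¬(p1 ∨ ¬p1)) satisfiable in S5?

1. ¬(◇□¬(p1 ∨ ¬p1) → ¬(p1 ∨ ¬p1)), w0
2. ◇□¬(p1 ∨ ¬p1), w0
3. p1 ∨ ¬p1, w0
4. ¬p1, w0
5. □¬(p1 ∨ ¬p1), w1
6. ¬(p1 ∨ ¬p1), w0
7. p1, w0
Accessibility: w0Rw0, w0Rw1, w1Rw0, w1Rw1
Branch closes: p1 and ¬p1 both at w0.
All branches of the tableau close; one closing branch shown above.

No, unsatisfiable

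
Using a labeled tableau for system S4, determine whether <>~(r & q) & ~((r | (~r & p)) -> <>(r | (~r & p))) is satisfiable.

No, unsatisfiable

1. <>~(r & q) & ~((r | (~r & p)) -> <>(r | (~r & p))), w0
2. <>~(r & q), w0
3. ~((r | (~r & p)) -> <>(r | (~r & p))), w0
4. r | (~r & p), w0
5. ~<>(r | (~r & p)), w0
6. ~(r | (~r & p)), w0
7. ~r, w0
8. ~(~r & p), w0
9. ~r & p, w0
10. p, w0
11. ~p, w0
Accessibility: w0Rw0
Branch closes: p and ~p both at w0.
Every branch closes; the branch above is one of them.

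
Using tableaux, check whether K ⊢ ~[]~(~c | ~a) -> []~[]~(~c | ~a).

Invalid (countermodel exists)

Tableau for the negation ~(~[]~(~c | ~a) -> []~[]~(~c | ~a)):
1. ~(~[]~(~c | ~a) -> []~[]~(~c | ~a)), w0
2. ~[]~(~c | ~a), w0
3. ~[]~[]~(~c | ~a), w0
4. ~c | ~a, w1
5. ~a, w1
6. []~(~c | ~a), w2
Accessibility: w0Rw1, w0Rw2
The negation has an open branch (countermodel exists).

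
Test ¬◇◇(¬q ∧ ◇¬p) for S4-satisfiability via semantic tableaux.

Satisfiable (open branch found)

1. ¬◇◇(¬q ∧ ◇¬p), 0
2. ¬◇(¬q ∧ ◇¬p), 0   [¬◇-rule on 1 via 0R0]
3. ¬(¬q ∧ ◇¬p), 0   [¬◇-rule on 2 via 0R0]
4. ¬◇¬p, 0   [¬∧-rule on 3 (branches; this branch)]
5. p, 0   [¬◇-rule on 4 via 0R0]
Accessibility: 0R0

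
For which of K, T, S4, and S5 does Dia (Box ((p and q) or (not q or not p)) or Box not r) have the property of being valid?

T, S4, S5

K-tableau for the negation not Dia (Box ((p and q) or (not q or not p)) or Box not r):
1. not Dia (Box ((p and q) or (not q or not p)) or Box not r), u
Complete open branch: countermodel on a K-frame, so not valid in K.
T-tableau for the negation not Dia (Box ((p and q) or (not q or not p)) or Box not r):
1. not Dia (Box ((p and q) or (not q or not p)) or Box not r), u
2. not (Box ((p and q) or (not q or not p)) or Box not r), u
3. not Box ((p and q) or (not q or not p)), u
4. not Box not r, u
5. not ((p and q) or (not q or not p)), v
6. not (p and q), v
7. not (not q or not p), v
8. q, v
9. p, v
10. not (Box ((p and q) or (not q or not p)) or Box not r), v
11. not Box ((p and q) or (not q or not p)), v
12. not Box not r, v
13. not q, v
Accessibility: uRu, uRv, vRv
Branch closes: q and not q both at v.
Every branch closes (one shown): valid in T, hence also in S4, S5 (every theorem of T is a theorem of S4 and S5).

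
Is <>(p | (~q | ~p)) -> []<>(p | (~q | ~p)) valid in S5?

Tableau for the negation ~(<>(p | (~q | ~p)) -> []<>(p | (~q | ~p))):
1. ~(<>(p | (~q | ~p)) -> []<>(p | (~q | ~p))), 0
2. <>(p | (~q | ~p)), 0
3. ~[]<>(p | (~q | ~p)), 0
4. p | (~q | ~p), 1
5. ~q | ~p, 1
6. ~p, 1
7. ~<>(p | (~q | ~p)), 2
8. ~(p | (~q | ~p)), 0
9. ~p, 0
10. ~(~q | ~p), 0
11. q, 0
12. p, 0
Accessibility: 0R0, 0R1, 0R2, 1R0, 1R1, 1R2, 2R0, 2R1, 2R2
Branch closes: p and ~p both at 0.
All branches of the negation close; one closing branch shown above.

Valid in S5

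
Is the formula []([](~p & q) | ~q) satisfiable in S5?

1. []([](~p & q) | ~q), 0
2. [](~p & q) | ~q, 0   [[]-rule on 1 via 0R0]
3. ~q, 0   [|-rule on 2 (branches; this branch)]
Accessibility: 0R0

Satisfiable (open branch found)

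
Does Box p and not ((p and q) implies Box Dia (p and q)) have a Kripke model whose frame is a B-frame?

Unsatisfiable (every branch closes)

1. Box p and not ((p and q) implies Box Dia (p and q)), u
2. Box p, u   [and-rule on 1]
3. not ((p and q) implies Box Dia (p and q)), u   [and-rule on 1]
4. p and q, u   [neg-implies-rule on 3]
5. not Box Dia (p and q), u   [neg-implies-rule on 3]
6. p, u   [and-rule on 4]
7. q, u   [and-rule on 4]
8. not Dia (p and q), v   [neg-Box-rule on 5: fresh world v, uRv]
9. p, v   [Box-rule on 2 via uRv]
10. not (p and q), u   [neg-Dia-rule on 8 via vRu]
11. not (p and q), v   [neg-Dia-rule on 8 via vRv]
12. not q, u   [neg-and-rule on 10 (branches; this branch)]
Accessibility: uRu, uRv, vRu, vRv
Branch closes: q and not q both at u.
Every branch closes; the branch above is one of them.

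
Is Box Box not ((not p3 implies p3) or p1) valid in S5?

Tableau for the negation not Box Box not ((not p3 implies p3) or p1):
1. not Box Box not ((not p3 implies p3) or p1), 0
2. not Box not ((not p3 implies p3) or p1), 1
3. (not p3 implies p3) or p1, 2
4. p1, 2
Accessibility: 0R0, 0R1, 0R2, 1R0, 1R1, 1R2, 2R0, 2R1, 2R2
The negation has an open branch (countermodel exists).

Invalid (countermodel exists)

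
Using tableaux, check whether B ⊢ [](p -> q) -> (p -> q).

Yes, valid

Tableau for the negation ~([](p -> q) -> (p -> q)):
1. ~([](p -> q) -> (p -> q)), u
2. [](p -> q), u   [~->-rule on 1]
3. ~(p -> q), u   [~->-rule on 1]
4. p, u   [~->-rule on 3]
5. ~q, u   [~->-rule on 3]
6. p -> q, u   [[]-rule on 2 via uRu]
7. q, u   [->-rule on 6 (branches; this branch)]
Accessibility: uRu
Branch closes: q and ~q both at u.
Every branch of the negation's tableau closes; the branch above is one of them.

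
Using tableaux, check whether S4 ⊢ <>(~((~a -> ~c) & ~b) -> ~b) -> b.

Invalid (countermodel exists)

Tableau for the negation ~(<>(~((~a -> ~c) & ~b) -> ~b) -> b):
1. ~(<>(~((~a -> ~c) & ~b) -> ~b) -> b), w0
2. <>(~((~a -> ~c) & ~b) -> ~b), w0
3. ~b, w0
4. ~((~a -> ~c) & ~b) -> ~b, w1
5. ~b, w1
Accessibility: w0Rw0, w0Rw1, w1Rw1
The negation has an open branch (countermodel exists).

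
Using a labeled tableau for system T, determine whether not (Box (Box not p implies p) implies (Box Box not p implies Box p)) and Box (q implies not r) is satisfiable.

1. not (Box (Box not p implies p) implies (Box Box not p implies Box p)) and Box (q implies not r), u
2. not (Box (Box not p implies p) implies (Box Box not p implies Box p)), u
3. Box (q implies not r), u
4. Box (Box not p implies p), u
5. not (Box Box not p implies Box p), u
6. Box Box not p, u
7. not Box p, u
8. q implies not r, u
9. Box not p implies p, u
10. Box not p, u
11. not p, u
12. not r, u
13. not Box not p, u
14. not p, v
15. q implies not r, v
16. Box not p implies p, v
17. Box not p, v
18. not r, v
19. not Box not p, v
20. p, w
21. q implies not r, w
22. Box not p implies p, w
23. Box not p, w
24. not p, w
Accessibility: uRu, uRv, uRw, vRv, wRw
Branch closes: p and not p both at w.
Every branch closes; the branch above is one of them.

Unsatisfiable (every branch closes)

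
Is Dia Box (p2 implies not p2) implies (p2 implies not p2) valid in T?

Invalid (countermodel exists)

Tableau for the negation not (Dia Box (p2 implies not p2) implies (p2 implies not p2)):
1. not (Dia Box (p2 implies not p2) implies (p2 implies not p2)), w0
2. Dia Box (p2 implies not p2), w0
3. not (p2 implies not p2), w0
4. p2, w0
5. Box (p2 implies not p2), w1
6. p2 implies not p2, w1
7. not p2, w1
Accessibility: w0Rw0, w0Rw1, w1Rw1
The negation has an open branch (countermodel exists).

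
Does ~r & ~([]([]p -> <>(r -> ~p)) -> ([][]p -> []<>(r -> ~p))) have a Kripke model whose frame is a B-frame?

Unsatisfiable (every branch closes)

1. ~r & ~([]([]p -> <>(r -> ~p)) -> ([][]p -> []<>(r -> ~p))), w0
2. ~r, w0
3. ~([]([]p -> <>(r -> ~p)) -> ([][]p -> []<>(r -> ~p))), w0
4. []([]p -> <>(r -> ~p)), w0
5. ~([][]p -> []<>(r -> ~p)), w0
6. [][]p, w0
7. ~[]<>(r -> ~p), w0
8. []p -> <>(r -> ~p), w0
9. []p, w0
10. p, w0
11. <>(r -> ~p), w0
12. ~<>(r -> ~p), w1
13. []p -> <>(r -> ~p), w1
14. []p, w1
15. p, w1
16. ~(r -> ~p), w0
17. r, w0
Accessibility: w0Rw0, w0Rw1, w1Rw0, w1Rw1
Branch closes: r and ~r both at w0.
All branches of the tableau close; one closing branch shown above.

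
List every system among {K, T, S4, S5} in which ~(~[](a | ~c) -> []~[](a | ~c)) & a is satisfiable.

K, T, S4

S4-tableau for the formula:
1. ~(~[](a | ~c) -> []~[](a | ~c)) & a, u
2. ~(~[](a | ~c) -> []~[](a | ~c)), u
3. a, u
4. ~[](a | ~c), u
5. ~[]~[](a | ~c), u
6. ~(a | ~c), v
7. ~a, v
8. c, v
9. [](a | ~c), w
10. a | ~c, w
11. ~c, w
Accessibility: uRu, uRv, uRw, vRv, wRw
Complete open branch: satisfiable in S4, hence also in K, T (this S4-model is also a K-model and a T-model).
S5-tableau for the formula:
1. ~(~[](a | ~c) -> []~[](a | ~c)) & a, u
2. ~(~[](a | ~c) -> []~[](a | ~c)), u
3. a, u
4. ~[](a | ~c), u
5. ~[]~[](a | ~c), u
6. ~(a | ~c), v
7. ~a, v
8. c, v
9. [](a | ~c), w
10. a | ~c, u
11. a | ~c, v
12. a | ~c, w
13. ~c, u
14. ~c, v
Accessibility: uRu, uRv, uRw, vRu, vRv, vRw, wRu, wRv, wRw
Branch closes: c and ~c both at v.
Every branch closes (one shown): unsatisfiable in S5.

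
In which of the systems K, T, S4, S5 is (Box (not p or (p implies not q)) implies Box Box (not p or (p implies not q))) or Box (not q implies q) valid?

S4-tableau for the negation not ((Box (not p or (p implies not q)) implies Box Box (not p or (p implies not q))) or Box (not q implies q)):
1. not ((Box (not p or (p implies not q)) implies Box Box (not p or (p implies not q))) or Box (not q implies q)), 0
2. not (Box (not p or (p implies not q)) implies Box Box (not p or (p implies not q))), 0   [neg-or-rule on 1]
3. not Box (not q implies q), 0   [neg-or-rule on 1]
4. Box (not p or (p implies not q)), 0   [neg-implies-rule on 2]
5. not Box Box (not p or (p implies not q)), 0   [neg-implies-rule on 2]
6. not p or (p implies not q), 0   [Box-rule on 4 via 0R0]
7. p implies not q, 0   [or-rule on 6 (branches; this branch)]
8. not q, 0   [implies-rule on 7 (branches; this branch)]
9. not (not q implies q), 1   [neg-Box-rule on 3: fresh world 1, 0R1]
10. not q, 1   [neg-implies-rule on 9]
11. not p or (p implies not q), 1   [Box-rule on 4 via 0R1]
12. p implies not q, 1   [or-rule on 11 (branches; this branch)]
13. not Box (not p or (p implies not q)), 2   [neg-Box-rule on 5: fresh world 2, 0R2]
14. not p or (p implies not q), 2   [Box-rule on 4 via 0R2]
15. p implies not q, 2   [or-rule on 14 (branches; this branch)]
16. not q, 2   [implies-rule on 15 (branches; this branch)]
17. not (not p or (p implies not q)), 3   [neg-Box-rule on 13: fresh world 3, 2R3]
18. p, 3   [neg-or-rule on 17]
19. not (p implies not q), 3   [neg-or-rule on 17]
20. q, 3   [neg-implies-rule on 19]
21. not p or (p implies not q), 3   [Box-rule on 4 via 0R3]
22. p implies not q, 3   [or-rule on 21 (branches; this branch)]
23. not q, 3   [implies-rule on 22 (branches; this branch)]
Accessibility: 0R0, 0R1, 0R2, 0R3, 1R1, 2R2, 2R3, 3R3
Branch closes: q and not q both at 3.
Every branch closes (one shown): valid in S4, hence also in S5 (every theorem of S4 is a theorem of S5).
T-tableau for the negation not ((Box (not p or (p implies not q)) implies Box Box (not p or (p implies not q))) or Box (not q implies q)):
1. not ((Box (not p or (p implies not q)) implies Box Box (not p or (p implies not q))) or Box (not q implies q)), 0
2. not (Box (not p or (p implies not q)) implies Box Box (not p or (p implies not q))), 0   [neg-or-rule on 1]
3. not Box (not q implies q), 0   [neg-or-rule on 1]
4. Box (not p or (p implies not q)), 0   [neg-implies-rule on 2]
5. not Box Box (not p or (p implies not q)), 0   [neg-implies-rule on 2]
6. not p or (p implies not q), 0   [Box-rule on 4 via 0R0]
7. p implies not q, 0   [or-rule on 6 (branches; this branch)]
8. not q, 0   [implies-rule on 7 (branches; this branch)]
9. not (not q implies q), 1   [neg-Box-rule on 3: fresh world 1, 0R1]
10. not q, 1   [neg-implies-rule on 9]
11. not p or (p implies not q), 1   [Box-rule on 4 via 0R1]
12. p implies not q, 1   [or-rule on 11 (branches; this branch)]
13. not Box (not p or (p implies not q)), 2   [neg-Box-rule on 5: fresh world 2, 0R2]
14. not p or (p implies not q), 2   [Box-rule on 4 via 0R2]
15. p implies not q, 2   [or-rule on 14 (branches; this branch)]
16. not q, 2   [implies-rule on 15 (branches; this branch)]
17. not (not p or (p implies not q)), 3   [neg-Box-rule on 13: fresh world 3, 2R3]
18. p, 3   [neg-or-rule on 17]
19. not (p implies not q), 3   [neg-or-rule on 17]
20. q, 3   [neg-implies-rule on 19]
Accessibility: 0R0, 0R1, 0R2, 1R1, 2R2, 2R3, 3R3
Complete open branch: countermodel on a T-frame, so not valid in T, nor in K (the same frame is also a K-frame).

S4, S5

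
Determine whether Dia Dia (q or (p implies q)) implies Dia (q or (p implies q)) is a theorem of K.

Invalid (countermodel exists)

Tableau for the negation not (Dia Dia (q or (p implies q)) implies Dia (q or (p implies q))):
1. not (Dia Dia (q or (p implies q)) implies Dia (q or (p implies q))), w0
2. Dia Dia (q or (p implies q)), w0
3. not Dia (q or (p implies q)), w0
4. Dia (q or (p implies q)), w1
5. not (q or (p implies q)), w1
6. not q, w1
7. not (p implies q), w1
8. p, w1
9. q or (p implies q), w2
10. p implies q, w2
11. q, w2
Accessibility: w0Rw1, w1Rw2
The negation has an open branch (countermodel exists).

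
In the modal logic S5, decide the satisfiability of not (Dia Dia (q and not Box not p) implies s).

1. not (Dia Dia (q and not Box not p) implies s), w0
2. Dia Dia (q and not Box not p), w0
3. not s, w0
4. Dia (q and not Box not p), w1
5. q and not Box not p, w2
6. q, w2
7. not Box not p, w2
8. p, w3
Accessibility: w0Rw0, w0Rw1, w0Rw2, w0Rw3, w1Rw0, w1Rw1, w1Rw2, w1Rw3, w2Rw0, w2Rw1, w2Rw2, w2Rw3, w3Rw0, w3Rw1, w3Rw2, w3Rw3

Yes, satisfiable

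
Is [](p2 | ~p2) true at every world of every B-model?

Tableau for the negation ~[](p2 | ~p2):
1. ~[](p2 | ~p2), u
2. ~(p2 | ~p2), v
3. ~p2, v
4. p2, v
Accessibility: uRu, uRv, vRu, vRv
Branch closes: p2 and ~p2 both at v.
All branches of the negation close; one closing branch shown above.

Valid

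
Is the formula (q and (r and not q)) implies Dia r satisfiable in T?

Satisfiable (open branch found)

1. (q and (r and not q)) implies Dia r, 0
2. Dia r, 0
3. r, 1
Accessibility: 0R0, 0R1, 1R1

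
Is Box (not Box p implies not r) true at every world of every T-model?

Tableau for the negation not Box (not Box p implies not r):
1. not Box (not Box p implies not r), 0
2. not (not Box p implies not r), 1
3. not Box p, 1
4. r, 1
5. not p, 2
Accessibility: 0R0, 0R1, 1R1, 1R2, 2R2
The negation has an open branch (countermodel exists).

Not valid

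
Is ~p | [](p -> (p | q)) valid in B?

Yes, valid

Tableau for the negation ~(~p | [](p -> (p | q))):
1. ~(~p | [](p -> (p | q))), 0
2. p, 0
3. ~[](p -> (p | q)), 0
4. ~(p -> (p | q)), 1
5. p, 1
6. ~(p | q), 1
7. ~p, 1
8. ~q, 1
Accessibility: 0R0, 0R1, 1R0, 1R1
Branch closes: p and ~p both at 1.
All branches of the negation close; one closing branch shown above.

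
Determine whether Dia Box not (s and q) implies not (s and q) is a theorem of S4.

Tableau for the negation not (Dia Box not (s and q) implies not (s and q)):
1. not (Dia Box not (s and q) implies not (s and q)), u
2. Dia Box not (s and q), u
3. s and q, u
4. s, u
5. q, u
6. Box not (s and q), v
7. not (s and q), v
8. not q, v
Accessibility: uRu, uRv, vRv
The negation has an open branch (countermodel exists).

No, not valid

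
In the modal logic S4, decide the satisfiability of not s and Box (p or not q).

1. not s and Box (p or not q), 0
2. not s, 0
3. Box (p or not q), 0
4. p or not q, 0
5. not q, 0
Accessibility: 0R0

Satisfiable (open branch found)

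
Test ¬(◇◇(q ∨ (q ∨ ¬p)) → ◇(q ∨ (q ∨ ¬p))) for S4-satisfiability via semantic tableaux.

1. ¬(◇◇(q ∨ (q ∨ ¬p)) → ◇(q ∨ (q ∨ ¬p))), w0
2. ◇◇(q ∨ (q ∨ ¬p)), w0   [¬→-rule on 1]
3. ¬◇(q ∨ (q ∨ ¬p)), w0   [¬→-rule on 1]
4. ¬(q ∨ (q ∨ ¬p)), w0   [¬◇-rule on 3 via w0Rw0]
5. ¬q, w0   [¬∨-rule on 4]
6. ¬(q ∨ ¬p), w0   [¬∨-rule on 4]
7. p, w0   [¬∨-rule on 6]
8. ◇(q ∨ (q ∨ ¬p)), w1   [◇-rule on 2: fresh world w1, w0Rw1]
9. ¬(q ∨ (q ∨ ¬p)), w1   [¬◇-rule on 3 via w0Rw1]
10. ¬q, w1   [¬∨-rule on 9]
11. ¬(q ∨ ¬p), w1   [¬∨-rule on 9]
12. p, w1   [¬∨-rule on 11]
13. q ∨ (q ∨ ¬p), w2   [◇-rule on 8: fresh world w2, w1Rw2]
14. ¬(q ∨ (q ∨ ¬p)), w2   [¬◇-rule on 3 via w0Rw2]
15. ¬q, w2   [¬∨-rule on 14]
16. ¬(q ∨ ¬p), w2   [¬∨-rule on 14]
17. p, w2   [¬∨-rule on 16]
18. q ∨ ¬p, w2   [∨-rule on 13 (branches; this branch)]
19. ¬p, w2   [∨-rule on 18 (branches; this branch)]
Accessibility: w0Rw0, w0Rw1, w0Rw2, w1Rw1, w1Rw2, w2Rw2
Branch closes: p and ¬p both at w2.
(One branch shown.) All branches close.

Unsatisfiable (every branch closes)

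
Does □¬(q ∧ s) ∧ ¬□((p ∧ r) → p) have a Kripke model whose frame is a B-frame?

1. □¬(q ∧ s) ∧ ¬□((p ∧ r) → p), u
2. □¬(q ∧ s), u
3. ¬□((p ∧ r) → p), u
4. ¬(q ∧ s), u
5. ¬s, u
6. ¬((p ∧ r) → p), v
7. p ∧ r, v
8. ¬p, v
9. p, v
10. r, v
Accessibility: uRu, uRv, vRu, vRv
Branch closes: p and ¬p both at v.
(One branch shown.) All branches close.

Unsatisfiable (every branch closes)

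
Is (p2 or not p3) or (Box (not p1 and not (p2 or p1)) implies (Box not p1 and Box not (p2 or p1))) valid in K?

Tableau for the negation not ((p2 or not p3) or (Box (not p1 and not (p2 or p1)) implies (Box not p1 and Box not (p2 or p1)))):
1. not ((p2 or not p3) or (Box (not p1 and not (p2 or p1)) implies (Box not p1 and Box not (p2 or p1)))), 0
2. not (p2 or not p3), 0
3. not (Box (not p1 and not (p2 or p1)) implies (Box not p1 and Box not (p2 or p1))), 0
4. not p2, 0
5. p3, 0
6. Box (not p1 and not (p2 or p1)), 0
7. not (Box not p1 and Box not (p2 or p1)), 0
8. not Box not (p2 or p1), 0
9. p2 or p1, 1
10. not p1 and not (p2 or p1), 1
11. not p1, 1
12. not (p2 or p1), 1
13. not p2, 1
14. p1, 1
Accessibility: 0R1
Branch closes: p1 and not p1 both at 1.
All branches of the negation close; one closing branch shown above.

Valid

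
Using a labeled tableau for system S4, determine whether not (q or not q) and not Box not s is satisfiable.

1. not (q or not q) and not Box not s, u
2. not (q or not q), u
3. not Box not s, u
4. not q, u
5. q, u
Accessibility: uRu
Branch closes: q and not q both at u.
(One branch shown.) All branches close.

No, unsatisfiable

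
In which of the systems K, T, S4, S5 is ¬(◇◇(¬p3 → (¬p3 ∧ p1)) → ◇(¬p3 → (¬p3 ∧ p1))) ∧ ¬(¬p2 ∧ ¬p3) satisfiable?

T-tableau for the formula:
1. ¬(◇◇(¬p3 → (¬p3 ∧ p1)) → ◇(¬p3 → (¬p3 ∧ p1))) ∧ ¬(¬p2 ∧ ¬p3), u
2. ¬(◇◇(¬p3 → (¬p3 ∧ p1)) → ◇(¬p3 → (¬p3 ∧ p1))), u
3. ¬(¬p2 ∧ ¬p3), u
4. ◇◇(¬p3 → (¬p3 ∧ p1)), u
5. ¬◇(¬p3 → (¬p3 ∧ p1)), u
6. ¬(¬p3 → (¬p3 ∧ p1)), u
7. ¬p3, u
8. ¬(¬p3 ∧ p1), u
9. p2, u
10. ¬p1, u
11. ◇(¬p3 → (¬p3 ∧ p1)), v
12. ¬(¬p3 → (¬p3 ∧ p1)), v
13. ¬p3, v
14. ¬(¬p3 ∧ p1), v
15. ¬p1, v
16. ¬p3 → (¬p3 ∧ p1), w
17. ¬p3 ∧ p1, w
18. ¬p3, w
19. p1, w
Accessibility: uRu, uRv, vRv, vRw, wRw
Complete open branch: satisfiable in T, hence also in K (this T-model is also a K-model).
S4-tableau for the formula:
1. ¬(◇◇(¬p3 → (¬p3 ∧ p1)) → ◇(¬p3 → (¬p3 ∧ p1))) ∧ ¬(¬p2 ∧ ¬p3), u
2. ¬(◇◇(¬p3 → (¬p3 ∧ p1)) → ◇(¬p3 → (¬p3 ∧ p1))), u
3. ¬(¬p2 ∧ ¬p3), u
4. ◇◇(¬p3 → (¬p3 ∧ p1)), u
5. ¬◇(¬p3 → (¬p3 ∧ p1)), u
6. ¬(¬p3 → (¬p3 ∧ p1)), u
7. ¬p3, u
8. ¬(¬p3 ∧ p1), u
9. p2, u
10. ¬p1, u
11. ◇(¬p3 → (¬p3 ∧ p1)), v
12. ¬(¬p3 → (¬p3 ∧ p1)), v
13. ¬p3, v
14. ¬(¬p3 ∧ p1), v
15. ¬p1, v
16. ¬p3 → (¬p3 ∧ p1), w
17. ¬(¬p3 → (¬p3 ∧ p1)), w
18. ¬p3, w
19. ¬(¬p3 ∧ p1), w
20. ¬p3 ∧ p1, w
21. p1, w
22. ¬p1, w
Accessibility: uRu, uRv, uRw, vRv, vRw, wRw
Branch closes: p1 and ¬p1 both at w.
Every branch closes (one shown): unsatisfiable in S4, hence also in S5 (every S5-frame is an S4-frame).

K, T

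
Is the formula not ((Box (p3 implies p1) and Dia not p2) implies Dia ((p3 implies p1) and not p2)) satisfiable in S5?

1. not ((Box (p3 implies p1) and Dia not p2) implies Dia ((p3 implies p1) and not p2)), w0
2. Box (p3 implies p1) and Dia not p2, w0
3. not Dia ((p3 implies p1) and not p2), w0
4. Box (p3 implies p1), w0
5. Dia not p2, w0
6. not ((p3 implies p1) and not p2), w0
7. p3 implies p1, w0
8. p2, w0
9. p1, w0
10. not p2, w1
11. not ((p3 implies p1) and not p2), w1
12. p3 implies p1, w1
13. not (p3 implies p1), w1
14. p3, w1
15. not p1, w1
16. p1, w1
Accessibility: w0Rw0, w0Rw1, w1Rw0, w1Rw1
Branch closes: p1 and not p1 both at w1.
Every branch closes; the branch above is one of them.

Unsatisfiable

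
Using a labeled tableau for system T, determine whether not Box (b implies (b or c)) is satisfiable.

Unsatisfiable

1. not Box (b implies (b or c)), 0
2. not (b implies (b or c)), 1
3. b, 1
4. not (b or c), 1
5. not b, 1
6. not c, 1
Accessibility: 0R0, 0R1, 1R1
Branch closes: b and not b both at 1.
Every branch closes; the branch above is one of them.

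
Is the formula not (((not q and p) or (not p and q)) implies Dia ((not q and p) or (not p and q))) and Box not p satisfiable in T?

Unsatisfiable (every branch closes)

1. not (((not q and p) or (not p and q)) implies Dia ((not q and p) or (not p and q))) and Box not p, w0
2. not (((not q and p) or (not p and q)) implies Dia ((not q and p) or (not p and q))), w0
3. Box not p, w0
4. (not q and p) or (not p and q), w0
5. not Dia ((not q and p) or (not p and q)), w0
6. not p, w0
7. not ((not q and p) or (not p and q)), w0
8. not (not q and p), w0
9. not (not p and q), w0
10. not p and q, w0
11. q, w0
12. not q, w0
Accessibility: w0Rw0
Branch closes: q and not q both at w0.
Every branch closes; the branch above is one of them.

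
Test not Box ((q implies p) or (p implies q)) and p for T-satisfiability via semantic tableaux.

No, unsatisfiable

1. not Box ((q implies p) or (p implies q)) and p, w0
2. not Box ((q implies p) or (p implies q)), w0
3. p, w0
4. not ((q implies p) or (p implies q)), w1
5. not (q implies p), w1
6. not (p implies q), w1
7. q, w1
8. not p, w1
9. p, w1
10. not q, w1
Accessibility: w0Rw0, w0Rw1, w1Rw1
Branch closes: p and not p both at w1.
(One branch shown.) All branches close.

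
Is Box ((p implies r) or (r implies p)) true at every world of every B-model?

Tableau for the negation not Box ((p implies r) or (r implies p)):
1. not Box ((p implies r) or (r implies p)), u
2. not ((p implies r) or (r implies p)), v   [neg-Box-rule on 1: fresh world v, uRv]
3. not (p implies r), v   [neg-or-rule on 2]
4. not (r implies p), v   [neg-or-rule on 2]
5. p, v   [neg-implies-rule on 3]
6. not r, v   [neg-implies-rule on 3]
7. r, v   [neg-implies-rule on 4]
8. not p, v   [neg-implies-rule on 4]
Accessibility: uRu, uRv, vRu, vRv
Branch closes: r and not r both at v.
All branches of the negation close; one closing branch shown above.

Valid in B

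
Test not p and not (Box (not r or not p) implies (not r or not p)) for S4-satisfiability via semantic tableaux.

Unsatisfiable (every branch closes)

1. not p and not (Box (not r or not p) implies (not r or not p)), w0
2. not p, w0
3. not (Box (not r or not p) implies (not r or not p)), w0
4. Box (not r or not p), w0
5. not (not r or not p), w0
6. r, w0
7. p, w0
Accessibility: w0Rw0
Branch closes: p and not p both at w0.
All branches of the tableau close; one closing branch shown above.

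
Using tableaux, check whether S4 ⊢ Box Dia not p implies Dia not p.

Valid in S4

Tableau for the negation not (Box Dia not p implies Dia not p):
1. not (Box Dia not p implies Dia not p), 0
2. Box Dia not p, 0
3. not Dia not p, 0
4. Dia not p, 0
5. p, 0
6. not p, 1
7. Dia not p, 1
8. p, 1
Accessibility: 0R0, 0R1, 1R1
Branch closes: p and not p both at 1.
Every branch of the negation's tableau closes; the branch above is one of them.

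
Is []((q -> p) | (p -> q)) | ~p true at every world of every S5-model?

Yes, valid

Tableau for the negation ~([]((q -> p) | (p -> q)) | ~p):
1. ~([]((q -> p) | (p -> q)) | ~p), w0
2. ~[]((q -> p) | (p -> q)), w0
3. p, w0
4. ~((q -> p) | (p -> q)), w1
5. ~(q -> p), w1
6. ~(p -> q), w1
7. q, w1
8. ~p, w1
9. p, w1
10. ~q, w1
Accessibility: w0Rw0, w0Rw1, w1Rw0, w1Rw1
Branch closes: p and ~p both at w1.
Every branch of the negation's tableau closes; the branch above is one of them.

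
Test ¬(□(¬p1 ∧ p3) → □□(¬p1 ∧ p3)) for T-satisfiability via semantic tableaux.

1. ¬(□(¬p1 ∧ p3) → □□(¬p1 ∧ p3)), w0
2. □(¬p1 ∧ p3), w0
3. ¬□□(¬p1 ∧ p3), w0
4. ¬p1 ∧ p3, w0
5. ¬p1, w0
6. p3, w0
7. ¬□(¬p1 ∧ p3), w1
8. ¬p1 ∧ p3, w1
9. ¬p1, w1
10. p3, w1
11. ¬(¬p1 ∧ p3), w2
12. ¬p3, w2
Accessibility: w0Rw0, w0Rw1, w1Rw1, w1Rw2, w2Rw2

Satisfiable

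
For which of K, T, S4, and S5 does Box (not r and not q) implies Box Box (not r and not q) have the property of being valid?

S4-tableau for the negation not (Box (not r and not q) implies Box Box (not r and not q)):
1. not (Box (not r and not q) implies Box Box (not r and not q)), 0
2. Box (not r and not q), 0
3. not Box Box (not r and not q), 0
4. not r and not q, 0
5. not r, 0
6. not q, 0
7. not Box (not r and not q), 1
8. not r and not q, 1
9. not r, 1
10. not q, 1
11. not (not r and not q), 2
12. not r and not q, 2
13. not r, 2
14. not q, 2
15. q, 2
Accessibility: 0R0, 0R1, 0R2, 1R1, 1R2, 2R2
Branch closes: q and not q both at 2.
Every branch closes (one shown): valid in S4, hence also in S5 (every theorem of S4 is a theorem of S5).
T-tableau for the negation not (Box (not r and not q) implies Box Box (not r and not q)):
1. not (Box (not r and not q) implies Box Box (not r and not q)), 0
2. Box (not r and not q), 0
3. not Box Box (not r and not q), 0
4. not r and not q, 0
5. not r, 0
6. not q, 0
7. not Box (not r and not q), 1
8. not r and not q, 1
9. not r, 1
10. not q, 1
11. not (not r and not q), 2
12. q, 2
Accessibility: 0R0, 0R1, 1R1, 1R2, 2R2
Complete open branch: countermodel on a T-frame, so not valid in T, nor in K (the same frame is also a K-frame).

S4, S5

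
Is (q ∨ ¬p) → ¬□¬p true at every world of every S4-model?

No, not valid

Tableau for the negation ¬((q ∨ ¬p) → ¬□¬p):
1. ¬((q ∨ ¬p) → ¬□¬p), u
2. q ∨ ¬p, u   [¬→-rule on 1]
3. □¬p, u   [¬→-rule on 1]
4. ¬p, u   [□-rule on 3 via uRu]
Accessibility: uRu
The negation has an open branch (countermodel exists).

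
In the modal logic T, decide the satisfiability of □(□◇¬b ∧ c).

1. □(□◇¬b ∧ c), w0
2. □◇¬b ∧ c, w0   [□-rule on 1 via w0Rw0]
3. □◇¬b, w0   [∧-rule on 2]
4. c, w0   [∧-rule on 2]
5. ◇¬b, w0   [□-rule on 3 via w0Rw0]
6. ¬b, w1   [◇-rule on 5: fresh world w1, w0Rw1]
7. □◇¬b ∧ c, w1   [□-rule on 1 via w0Rw1]
8. □◇¬b, w1   [∧-rule on 7]
9. c, w1   [∧-rule on 7]
10. ◇¬b, w1   [□-rule on 3 via w0Rw1]
11. ¬b, w2   [◇-rule on 10: fresh world w2, w1Rw2]
12. ◇¬b, w2   [□-rule on 8 via w1Rw2]
13. ¬b, w3   [◇-rule on 12: fresh world w3, w2Rw3]
Accessibility: w0Rw0, w0Rw1, w1Rw1, w1Rw2, w2Rw2, w2Rw3, w3Rw3

Yes, satisfiable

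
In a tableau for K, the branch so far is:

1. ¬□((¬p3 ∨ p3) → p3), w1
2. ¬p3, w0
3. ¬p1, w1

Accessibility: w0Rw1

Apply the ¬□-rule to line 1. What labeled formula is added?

a fresh world w2 with w1Rw2, and ¬((¬p3 ∨ p3) → p3) at w2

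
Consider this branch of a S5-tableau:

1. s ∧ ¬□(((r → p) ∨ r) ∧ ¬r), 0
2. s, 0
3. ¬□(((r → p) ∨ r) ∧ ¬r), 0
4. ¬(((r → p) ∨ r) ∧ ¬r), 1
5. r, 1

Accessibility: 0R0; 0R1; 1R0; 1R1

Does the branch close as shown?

Not closed

No atom appears with both signs at the same world.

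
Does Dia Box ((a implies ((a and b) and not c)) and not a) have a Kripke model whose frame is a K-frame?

1. Dia Box ((a implies ((a and b) and not c)) and not a), u
2. Box ((a implies ((a and b) and not c)) and not a), v
Accessibility: uRv

Satisfiable (open branch found)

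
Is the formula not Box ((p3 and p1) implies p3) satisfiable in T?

1. not Box ((p3 and p1) implies p3), w0
2. not ((p3 and p1) implies p3), w1
3. p3 and p1, w1
4. not p3, w1
5. p3, w1
6. p1, w1
Accessibility: w0Rw0, w0Rw1, w1Rw1
Branch closes: p3 and not p3 both at w1.
(One branch shown.) All branches close.

No, unsatisfiable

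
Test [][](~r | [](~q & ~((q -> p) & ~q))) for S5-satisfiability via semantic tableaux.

1. [][](~r | [](~q & ~((q -> p) & ~q))), 0
2. [](~r | [](~q & ~((q -> p) & ~q))), 0   [[]-rule on 1 via 0R0]
3. ~r | [](~q & ~((q -> p) & ~q)), 0   [[]-rule on 2 via 0R0]
4. ~r, 0   [|-rule on 3 (branches; this branch)]
Accessibility: 0R0

Yes, satisfiable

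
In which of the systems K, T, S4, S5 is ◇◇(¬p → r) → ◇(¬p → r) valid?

S4, S5

S4-tableau for the negation ¬(◇◇(¬p → r) → ◇(¬p → r)):
1. ¬(◇◇(¬p → r) → ◇(¬p → r)), 0
2. ◇◇(¬p → r), 0   [¬→-rule on 1]
3. ¬◇(¬p → r), 0   [¬→-rule on 1]
4. ¬(¬p → r), 0   [¬◇-rule on 3 via 0R0]
5. ¬p, 0   [¬→-rule on 4]
6. ¬r, 0   [¬→-rule on 4]
7. ◇(¬p → r), 1   [◇-rule on 2: fresh world 1, 0R1]
8. ¬(¬p → r), 1   [¬◇-rule on 3 via 0R1]
9. ¬p, 1   [¬→-rule on 8]
10. ¬r, 1   [¬→-rule on 8]
11. ¬p → r, 2   [◇-rule on 7: fresh world 2, 1R2]
12. ¬(¬p → r), 2   [¬◇-rule on 3 via 0R2]
13. ¬p, 2   [¬→-rule on 12]
14. ¬r, 2   [¬→-rule on 12]
15. r, 2   [→-rule on 11 (branches; this branch)]
Accessibility: 0R0, 0R1, 0R2, 1R1, 1R2, 2R2
Branch closes: r and ¬r both at 2.
Every branch closes (one shown): valid in S4, hence also in S5 (every theorem of S4 is a theorem of S5).
T-tableau for the negation ¬(◇◇(¬p → r) → ◇(¬p → r)):
1. ¬(◇◇(¬p → r) → ◇(¬p → r)), 0
2. ◇◇(¬p → r), 0   [¬→-rule on 1]
3. ¬◇(¬p → r), 0   [¬→-rule on 1]
4. ¬(¬p → r), 0   [¬◇-rule on 3 via 0R0]
5. ¬p, 0   [¬→-rule on 4]
6. ¬r, 0   [¬→-rule on 4]
7. ◇(¬p → r), 1   [◇-rule on 2: fresh world 1, 0R1]
8. ¬(¬p → r), 1   [¬◇-rule on 3 via 0R1]
9. ¬p, 1   [¬→-rule on 8]
10. ¬r, 1   [¬→-rule on 8]
11. ¬p → r, 2   [◇-rule on 7: fresh world 2, 1R2]
12. r, 2   [→-rule on 11 (branches; this branch)]
Accessibility: 0R0, 0R1, 1R1, 1R2, 2R2
Complete open branch: countermodel on a T-frame, so not valid in T, nor in K (the same frame is also a K-frame).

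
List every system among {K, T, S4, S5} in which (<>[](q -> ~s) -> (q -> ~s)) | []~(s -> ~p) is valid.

S5

S4-tableau for the negation ~((<>[](q -> ~s) -> (q -> ~s)) | []~(s -> ~p)):
1. ~((<>[](q -> ~s) -> (q -> ~s)) | []~(s -> ~p)), u
2. ~(<>[](q -> ~s) -> (q -> ~s)), u   [~|-rule on 1]
3. ~[]~(s -> ~p), u   [~|-rule on 1]
4. <>[](q -> ~s), u   [~->-rule on 2]
5. ~(q -> ~s), u   [~->-rule on 2]
6. q, u   [~->-rule on 5]
7. s, u   [~->-rule on 5]
8. s -> ~p, v   [~[]-rule on 3: fresh world v, uRv]
9. ~p, v   [->-rule on 8 (branches; this branch)]
10. [](q -> ~s), w   [<>-rule on 4: fresh world w, uRw]
11. q -> ~s, w   [[]-rule on 10 via wRw]
12. ~s, w   [->-rule on 11 (branches; this branch)]
Accessibility: uRu, uRv, uRw, vRv, wRw
Complete open branch: countermodel on an S4-frame, so not valid in S4, nor in K, T (the same frame is also a K-frame and a T-frame).
S5-tableau for the negation ~((<>[](q -> ~s) -> (q -> ~s)) | []~(s -> ~p)):
1. ~((<>[](q -> ~s) -> (q -> ~s)) | []~(s -> ~p)), u
2. ~(<>[](q -> ~s) -> (q -> ~s)), u   [~|-rule on 1]
3. ~[]~(s -> ~p), u   [~|-rule on 1]
4. <>[](q -> ~s), u   [~->-rule on 2]
5. ~(q -> ~s), u   [~->-rule on 2]
6. q, u   [~->-rule on 5]
7. s, u   [~->-rule on 5]
8. s -> ~p, v   [~[]-rule on 3: fresh world v, uRv]
9. ~p, v   [->-rule on 8 (branches; this branch)]
10. [](q -> ~s), w   [<>-rule on 4: fresh world w, uRw]
11. q -> ~s, u   [[]-rule on 10 via wRu]
12. q -> ~s, v   [[]-rule on 10 via wRv]
13. q -> ~s, w   [[]-rule on 10 via wRw]
14. ~s, u   [->-rule on 11 (branches; this branch)]
Accessibility: uRu, uRv, uRw, vRu, vRv, vRw, wRu, wRv, wRw
Branch closes: s and ~s both at u.
Every branch closes (one shown): valid in S5.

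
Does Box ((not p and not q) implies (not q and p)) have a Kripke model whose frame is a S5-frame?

1. Box ((not p and not q) implies (not q and p)), 0
2. (not p and not q) implies (not q and p), 0   [Box-rule on 1 via 0R0]
3. not q and p, 0   [implies-rule on 2 (branches; this branch)]
4. not q, 0   [and-rule on 3]
5. p, 0   [and-rule on 3]
Accessibility: 0R0

Satisfiable (open branch found)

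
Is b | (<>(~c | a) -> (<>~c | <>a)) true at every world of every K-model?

Yes, valid

Tableau for the negation ~(b | (<>(~c | a) -> (<>~c | <>a))):
1. ~(b | (<>(~c | a) -> (<>~c | <>a))), u
2. ~b, u
3. ~(<>(~c | a) -> (<>~c | <>a)), u
4. <>(~c | a), u
5. ~(<>~c | <>a), u
6. ~<>~c, u
7. ~<>a, u
8. ~c | a, v
9. c, v
10. ~a, v
11. a, v
Accessibility: uRv
Branch closes: a and ~a both at v.
Every branch of the negation's tableau closes; the branch above is one of them.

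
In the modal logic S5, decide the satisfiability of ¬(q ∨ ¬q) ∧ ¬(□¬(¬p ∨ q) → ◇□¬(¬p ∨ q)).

1. ¬(q ∨ ¬q) ∧ ¬(□¬(¬p ∨ q) → ◇□¬(¬p ∨ q)), w0
2. ¬(q ∨ ¬q), w0
3. ¬(□¬(¬p ∨ q) → ◇□¬(¬p ∨ q)), w0
4. ¬q, w0
5. q, w0
Accessibility: w0Rw0
Branch closes: q and ¬q both at w0.
Every branch closes; the branch above is one of them.

Unsatisfiable (every branch closes)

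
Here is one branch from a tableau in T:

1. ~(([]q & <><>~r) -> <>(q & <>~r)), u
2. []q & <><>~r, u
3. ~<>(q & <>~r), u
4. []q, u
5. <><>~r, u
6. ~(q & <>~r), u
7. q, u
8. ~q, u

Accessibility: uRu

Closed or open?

Both q and ~q appear at u.

Yes, closed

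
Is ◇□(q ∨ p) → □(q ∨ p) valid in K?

Tableau for the negation ¬(◇□(q ∨ p) → □(q ∨ p)):
1. ¬(◇□(q ∨ p) → □(q ∨ p)), w0
2. ◇□(q ∨ p), w0
3. ¬□(q ∨ p), w0
4. □(q ∨ p), w1
5. ¬(q ∨ p), w2
6. ¬q, w2
7. ¬p, w2
Accessibility: w0Rw1, w0Rw2
The negation has an open branch (countermodel exists).

Not valid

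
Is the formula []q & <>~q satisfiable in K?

1. []q & <>~q, 0
2. []q, 0
3. <>~q, 0
4. ~q, 1
5. q, 1
Accessibility: 0R1
Branch closes: q and ~q both at 1.
Every branch closes; the branch above is one of them.

Unsatisfiable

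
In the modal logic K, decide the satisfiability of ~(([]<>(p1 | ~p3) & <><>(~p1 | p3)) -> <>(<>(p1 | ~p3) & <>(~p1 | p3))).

1. ~(([]<>(p1 | ~p3) & <><>(~p1 | p3)) -> <>(<>(p1 | ~p3) & <>(~p1 | p3))), u
2. []<>(p1 | ~p3) & <><>(~p1 | p3), u   [~->-rule on 1]
3. ~<>(<>(p1 | ~p3) & <>(~p1 | p3)), u   [~->-rule on 1]
4. []<>(p1 | ~p3), u   [&-rule on 2]
5. <><>(~p1 | p3), u   [&-rule on 2]
6. <>(~p1 | p3), v   [<>-rule on 5: fresh world v, uRv]
7. ~(<>(p1 | ~p3) & <>(~p1 | p3)), v   [~<>-rule on 3 via uRv]
8. <>(p1 | ~p3), v   [[]-rule on 4 via uRv]
9. ~<>(p1 | ~p3), v   [~&-rule on 7 (branches; this branch)]
10. ~p1 | p3, w   [<>-rule on 6: fresh world w, vRw]
11. ~(p1 | ~p3), w   [~<>-rule on 9 via vRw]
12. ~p1, w   [~|-rule on 11]
13. p3, w   [~|-rule on 11]
14. p1 | ~p3, x   [<>-rule on 8: fresh world x, vRx]
15. ~(p1 | ~p3), x   [~<>-rule on 9 via vRx]
16. ~p1, x   [~|-rule on 15]
17. p3, x   [~|-rule on 15]
18. ~p3, x   [|-rule on 14 (branches; this branch)]
Accessibility: uRv, vRw, vRx
Branch closes: p3 and ~p3 both at x.
Every branch closes; the branch above is one of them.

Unsatisfiable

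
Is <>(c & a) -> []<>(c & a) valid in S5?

Tableau for the negation ~(<>(c & a) -> []<>(c & a)):
1. ~(<>(c & a) -> []<>(c & a)), 0
2. <>(c & a), 0
3. ~[]<>(c & a), 0
4. c & a, 1
5. c, 1
6. a, 1
7. ~<>(c & a), 2
8. ~(c & a), 0
9. ~(c & a), 1
10. ~(c & a), 2
11. ~a, 0
12. ~a, 1
Accessibility: 0R0, 0R1, 0R2, 1R0, 1R1, 1R2, 2R0, 2R1, 2R2
Branch closes: a and ~a both at 1.
Every branch of the negation's tableau closes; the branch above is one of them.

Valid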